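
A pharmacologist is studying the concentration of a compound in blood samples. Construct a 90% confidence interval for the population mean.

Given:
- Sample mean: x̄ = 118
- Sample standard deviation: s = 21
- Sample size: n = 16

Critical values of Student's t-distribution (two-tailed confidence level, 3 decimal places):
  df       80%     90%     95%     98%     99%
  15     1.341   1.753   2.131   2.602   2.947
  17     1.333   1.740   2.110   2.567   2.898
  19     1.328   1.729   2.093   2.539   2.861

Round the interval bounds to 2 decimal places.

The population standard deviation σ is unknown (only the sample standard deviation s is given), so use a t-interval with df = n - 1 = 16 - 1 = 15.

For 90% confidence with df = 15, t* = 1.753 (from t-table)

Standard error: SE = s/√n = 21/√16 = 5.250000

Margin of error: E = t* × SE = 1.753 × 5.250000 = 9.2032

T-interval: x̄ ± E = 118 ± 9.2032 = (108.7968, 127.2032)

Rounded to 2 decimal places:

(108.80, 127.20)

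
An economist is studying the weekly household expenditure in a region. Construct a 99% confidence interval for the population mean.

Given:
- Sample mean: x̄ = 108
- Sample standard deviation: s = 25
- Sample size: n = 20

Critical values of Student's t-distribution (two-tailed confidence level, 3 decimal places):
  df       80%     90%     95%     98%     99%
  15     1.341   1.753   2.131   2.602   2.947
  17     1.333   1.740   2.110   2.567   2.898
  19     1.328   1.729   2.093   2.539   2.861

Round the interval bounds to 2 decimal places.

The population standard deviation σ is unknown (only the sample standard deviation s is given), so use a t-interval with df = n - 1 = 20 - 1 = 19.

For 99% confidence with df = 19, t* = 2.861 (from t-table)

Standard error: SE = s/√n = 25/√20 = 5.590170

Margin of error: E = t* × SE = 2.861 × 5.590170 = 15.9935

T-interval: x̄ ± E = 108 ± 15.9935 = (92.0065, 123.9935)

Rounded to 2 decimal places:

(92.01, 123.99)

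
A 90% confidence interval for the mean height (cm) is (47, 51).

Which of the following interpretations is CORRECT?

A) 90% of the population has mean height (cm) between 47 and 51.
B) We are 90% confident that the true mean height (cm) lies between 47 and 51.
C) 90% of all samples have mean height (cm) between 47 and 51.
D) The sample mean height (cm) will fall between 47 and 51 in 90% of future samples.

A confidence interval represents our confidence in the procedure, not a probability statement about the parameter.

Key concept: If we repeated this sampling process many times and computed a 90% CI each time, about 90% of those intervals would contain the true population parameter.

For this specific interval (47, 51):
- Midpoint (point estimate): 49
- Margin of error: 2

The correct interpretation is the one stating confidence that the true parameter lies in the interval — option B.

B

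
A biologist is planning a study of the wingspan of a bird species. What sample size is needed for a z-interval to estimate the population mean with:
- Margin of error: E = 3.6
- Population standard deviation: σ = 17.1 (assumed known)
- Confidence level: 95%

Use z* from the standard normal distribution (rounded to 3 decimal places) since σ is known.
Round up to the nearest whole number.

Using z* since population σ is known (z-interval formula).

For 95% confidence, z* = 1.96 (from standard normal table)

Sample size formula for z-interval: n = (z*σ/E)²

n = (1.96 × 17.1 / 3.6)²
  = (9.310000)²
  = 86.6761

Round up to the nearest whole number: n = 87

87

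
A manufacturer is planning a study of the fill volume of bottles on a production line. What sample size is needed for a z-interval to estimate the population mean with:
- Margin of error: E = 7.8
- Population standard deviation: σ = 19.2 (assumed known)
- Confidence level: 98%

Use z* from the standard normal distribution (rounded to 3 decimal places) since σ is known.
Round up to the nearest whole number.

Using z* since population σ is known (z-interval formula).

For 98% confidence, z* = 2.326 (from standard normal table)

Sample size formula for z-interval: n = (z*σ/E)²

n = (2.326 × 19.2 / 7.8)²
  = (5.725538)²
  = 32.7818

Round up to the nearest whole number: n = 33

33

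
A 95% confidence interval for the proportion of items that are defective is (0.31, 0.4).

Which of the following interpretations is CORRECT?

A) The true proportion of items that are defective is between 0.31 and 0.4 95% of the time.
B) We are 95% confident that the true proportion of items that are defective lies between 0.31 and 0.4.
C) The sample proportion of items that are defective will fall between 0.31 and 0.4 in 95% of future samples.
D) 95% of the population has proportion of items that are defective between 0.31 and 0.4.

A confidence interval represents our confidence in the procedure, not a probability statement about the parameter.

Key concept: If we repeated this sampling process many times and computed a 95% CI each time, about 95% of those intervals would contain the true population parameter.

For this specific interval (0.31, 0.4):
- Midpoint (point estimate): 0.355
- Margin of error: 0.045

The correct interpretation is the one stating confidence that the true parameter lies in the interval — option B.

B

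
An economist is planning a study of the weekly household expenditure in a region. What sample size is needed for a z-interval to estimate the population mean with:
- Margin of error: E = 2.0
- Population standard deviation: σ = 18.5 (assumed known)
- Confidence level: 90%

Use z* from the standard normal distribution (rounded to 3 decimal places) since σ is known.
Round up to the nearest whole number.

Using z* since population σ is known (z-interval formula).

For 90% confidence, z* = 1.645 (from standard normal table)

Sample size formula for z-interval: n = (z*σ/E)²

n = (1.645 × 18.5 / 2.0)²
  = (15.216250)²
  = 231.5343

Round up to the nearest whole number: n = 232

232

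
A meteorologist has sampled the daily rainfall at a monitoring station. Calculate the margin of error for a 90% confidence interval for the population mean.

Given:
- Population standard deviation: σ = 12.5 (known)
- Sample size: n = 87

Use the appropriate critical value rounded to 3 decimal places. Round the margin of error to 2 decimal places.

The population standard deviation σ is known, so use the z-interval margin of error formula.

For 90% confidence, z* = 1.645 (from standard normal table)

Margin of error formula for z-interval: E = z* × σ/√n

E = 1.645 × 12.5/√87
  = 1.645 × 1.340141
  = 2.2045

Rounded to 2 decimal places:

2.20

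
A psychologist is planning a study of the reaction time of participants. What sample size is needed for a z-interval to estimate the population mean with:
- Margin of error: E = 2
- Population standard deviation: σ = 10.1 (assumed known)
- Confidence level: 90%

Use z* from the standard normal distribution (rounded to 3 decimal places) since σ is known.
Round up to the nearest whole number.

Using z* since population σ is known (z-interval formula).

For 90% confidence, z* = 1.645 (from standard normal table)

Sample size formula for z-interval: n = (z*σ/E)²

n = (1.645 × 10.1 / 2)²
  = (8.307250)²
  = 69.0104

Round up to the nearest whole number: n = 70

70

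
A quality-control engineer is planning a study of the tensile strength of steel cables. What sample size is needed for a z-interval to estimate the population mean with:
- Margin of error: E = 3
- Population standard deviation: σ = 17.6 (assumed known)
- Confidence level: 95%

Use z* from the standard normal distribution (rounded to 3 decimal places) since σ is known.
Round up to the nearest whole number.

Using z* since population σ is known (z-interval formula).

For 95% confidence, z* = 1.96 (from standard normal table)

Sample size formula for z-interval: n = (z*σ/E)²

n = (1.96 × 17.6 / 3)²
  = (11.498667)²
  = 132.2193

Round up to the nearest whole number: n = 133

133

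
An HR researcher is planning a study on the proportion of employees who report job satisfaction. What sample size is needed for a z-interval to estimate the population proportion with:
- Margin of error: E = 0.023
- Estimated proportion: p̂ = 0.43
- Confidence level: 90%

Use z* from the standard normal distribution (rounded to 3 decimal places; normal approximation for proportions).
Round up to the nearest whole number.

Using z* for proportion z-interval (normal approximation).

For 90% confidence, z* = 1.645 (from standard normal table)

Sample size formula for proportion z-interval: n = z*²p̂(1-p̂)/E²

n = 1.645² × 0.43 × 0.57 / 0.023²
  = 2.706025 × 0.2451 / 0.000529
  = 1253.7745

Round up to the nearest whole number: n = 1254

1254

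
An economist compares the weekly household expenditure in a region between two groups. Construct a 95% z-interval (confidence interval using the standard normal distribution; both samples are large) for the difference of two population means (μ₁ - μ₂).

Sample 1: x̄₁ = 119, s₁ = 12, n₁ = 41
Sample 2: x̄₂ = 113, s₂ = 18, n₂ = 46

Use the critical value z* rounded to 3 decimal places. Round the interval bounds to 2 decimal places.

Both samples are large (n₁ = 41 ≥ 30, n₂ = 46 ≥ 30), so a z-interval for the difference of means applies.

Point estimate: x̄₁ - x̄₂ = 119 - 113 = 6

Standard error: SE = √(s₁²/n₁ + s₂²/n₂)
= √(12²/41 + 18²/46)
= √(3.512195 + 7.043478)
= 3.248950

For 95% confidence, z* = 1.96 (from standard normal table)
Margin of error: E = z* × SE = 1.96 × 3.248950 = 6.3679

Z-interval: (x̄₁ - x̄₂) ± E = 6 ± 6.3679 = (-0.3679, 12.3679)

Rounded to 2 decimal places:

(-0.37, 12.37)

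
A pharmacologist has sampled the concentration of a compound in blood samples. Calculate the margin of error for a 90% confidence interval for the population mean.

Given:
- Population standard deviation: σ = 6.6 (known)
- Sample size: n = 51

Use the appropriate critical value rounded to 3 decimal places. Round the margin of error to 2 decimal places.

The population standard deviation σ is known, so use the z-interval margin of error formula.

For 90% confidence, z* = 1.645 (from standard normal table)

Margin of error formula for z-interval: E = z* × σ/√n

E = 1.645 × 6.6/√51
  = 1.645 × 0.924185
  = 1.5203

Rounded to 2 decimal places:

1.52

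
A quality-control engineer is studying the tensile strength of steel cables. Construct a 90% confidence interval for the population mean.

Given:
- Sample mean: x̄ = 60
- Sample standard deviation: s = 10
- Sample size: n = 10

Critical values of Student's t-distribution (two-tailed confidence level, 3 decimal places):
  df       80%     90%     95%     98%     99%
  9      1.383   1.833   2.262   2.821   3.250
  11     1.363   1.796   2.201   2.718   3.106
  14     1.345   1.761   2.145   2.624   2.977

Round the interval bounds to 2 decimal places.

The population standard deviation σ is unknown (only the sample standard deviation s is given), so use a t-interval with df = n - 1 = 10 - 1 = 9.

For 90% confidence with df = 9, t* = 1.833 (from t-table)

Standard error: SE = s/√n = 10/√10 = 3.162278

Margin of error: E = t* × SE = 1.833 × 3.162278 = 5.7965

T-interval: x̄ ± E = 60 ± 5.7965 = (54.2035, 65.7965)

Rounded to 2 decimal places:

(54.20, 65.80)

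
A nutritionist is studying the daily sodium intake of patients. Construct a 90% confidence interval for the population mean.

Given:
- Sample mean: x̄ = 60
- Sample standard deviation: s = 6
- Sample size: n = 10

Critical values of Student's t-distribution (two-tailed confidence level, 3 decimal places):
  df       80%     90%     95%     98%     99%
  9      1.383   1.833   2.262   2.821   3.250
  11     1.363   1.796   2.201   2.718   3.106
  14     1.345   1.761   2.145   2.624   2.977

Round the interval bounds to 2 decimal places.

The population standard deviation σ is unknown (only the sample standard deviation s is given), so use a t-interval with df = n - 1 = 10 - 1 = 9.

For 90% confidence with df = 9, t* = 1.833 (from t-table)

Standard error: SE = s/√n = 6/√10 = 1.897367

Margin of error: E = t* × SE = 1.833 × 1.897367 = 3.4779

T-interval: x̄ ± E = 60 ± 3.4779 = (56.5221, 63.4779)

Rounded to 2 decimal places:

(56.52, 63.48)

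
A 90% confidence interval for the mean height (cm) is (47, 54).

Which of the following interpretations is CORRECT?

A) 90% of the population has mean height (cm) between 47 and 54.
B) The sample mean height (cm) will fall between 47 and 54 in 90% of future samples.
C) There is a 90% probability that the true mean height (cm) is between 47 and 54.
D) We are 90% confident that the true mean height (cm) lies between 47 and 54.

A confidence interval represents our confidence in the procedure, not a probability statement about the parameter.

Key concept: If we repeated this sampling process many times and computed a 90% CI each time, about 90% of those intervals would contain the true population parameter.

For this specific interval (47, 54):
- Midpoint (point estimate): 50.5
- Margin of error: 3.5

The correct interpretation is the one stating confidence that the true parameter lies in the interval — option D.

D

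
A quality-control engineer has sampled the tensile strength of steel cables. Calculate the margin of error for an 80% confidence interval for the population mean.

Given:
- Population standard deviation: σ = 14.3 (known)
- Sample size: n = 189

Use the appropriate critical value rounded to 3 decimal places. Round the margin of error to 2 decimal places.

The population standard deviation σ is known, so use the z-interval margin of error formula.

For 80% confidence, z* = 1.282 (from standard normal table)

Margin of error formula for z-interval: E = z* × σ/√n

E = 1.282 × 14.3/√189
  = 1.282 × 1.040172
  = 1.3335

Rounded to 2 decimal places:

1.33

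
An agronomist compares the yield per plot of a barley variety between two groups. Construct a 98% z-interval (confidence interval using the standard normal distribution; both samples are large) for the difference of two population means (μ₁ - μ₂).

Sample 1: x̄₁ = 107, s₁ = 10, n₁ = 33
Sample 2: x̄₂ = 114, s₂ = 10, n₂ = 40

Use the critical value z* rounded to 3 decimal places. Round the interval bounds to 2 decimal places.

Both samples are large (n₁ = 33 ≥ 30, n₂ = 40 ≥ 30), so a z-interval for the difference of means applies.

Point estimate: x̄₁ - x̄₂ = 107 - 114 = -7

Standard error: SE = √(s₁²/n₁ + s₂²/n₂)
= √(10²/33 + 10²/40)
= √(3.030303 + 2.500000)
= 2.351660

For 98% confidence, z* = 2.326 (from standard normal table)
Margin of error: E = z* × SE = 2.326 × 2.351660 = 5.4700

Z-interval: (x̄₁ - x̄₂) ± E = -7 ± 5.4700 = (-12.4700, -1.5300)

Rounded to 2 decimal places:

(-12.47, -1.53)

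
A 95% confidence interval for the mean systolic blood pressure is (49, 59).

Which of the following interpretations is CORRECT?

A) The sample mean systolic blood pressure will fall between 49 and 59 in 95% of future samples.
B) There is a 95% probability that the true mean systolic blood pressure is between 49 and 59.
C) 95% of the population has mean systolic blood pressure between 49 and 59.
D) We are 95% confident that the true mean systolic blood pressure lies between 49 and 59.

A confidence interval represents our confidence in the procedure, not a probability statement about the parameter.

Key concept: If we repeated this sampling process many times and computed a 95% CI each time, about 95% of those intervals would contain the true population parameter.

For this specific interval (49, 59):
- Midpoint (point estimate): 54
- Margin of error: 5

The correct interpretation is the one stating confidence that the true parameter lies in the interval — option D.

D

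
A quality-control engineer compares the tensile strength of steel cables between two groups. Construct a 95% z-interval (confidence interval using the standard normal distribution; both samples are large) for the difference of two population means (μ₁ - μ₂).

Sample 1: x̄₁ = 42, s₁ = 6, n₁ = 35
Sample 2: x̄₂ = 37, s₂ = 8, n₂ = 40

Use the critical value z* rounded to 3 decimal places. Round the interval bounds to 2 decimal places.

Both samples are large (n₁ = 35 ≥ 30, n₂ = 40 ≥ 30), so a z-interval for the difference of means applies.

Point estimate: x̄₁ - x̄₂ = 42 - 37 = 5

Standard error: SE = √(s₁²/n₁ + s₂²/n₂)
= √(6²/35 + 8²/40)
= √(1.028571 + 1.600000)
= 1.621287

For 95% confidence, z* = 1.96 (from standard normal table)
Margin of error: E = z* × SE = 1.96 × 1.621287 = 3.1777

Z-interval: (x̄₁ - x̄₂) ± E = 5 ± 3.1777 = (1.8223, 8.1777)

Rounded to 2 decimal places:

(1.82, 8.18)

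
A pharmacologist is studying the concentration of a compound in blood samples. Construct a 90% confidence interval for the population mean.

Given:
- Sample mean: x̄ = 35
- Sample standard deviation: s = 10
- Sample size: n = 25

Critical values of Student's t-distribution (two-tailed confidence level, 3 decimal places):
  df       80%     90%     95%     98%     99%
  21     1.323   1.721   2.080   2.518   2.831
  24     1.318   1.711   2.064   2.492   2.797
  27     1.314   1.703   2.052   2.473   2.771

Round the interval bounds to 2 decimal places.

The population standard deviation σ is unknown (only the sample standard deviation s is given), so use a t-interval with df = n - 1 = 25 - 1 = 24.

For 90% confidence with df = 24, t* = 1.711 (from t-table)

Standard error: SE = s/√n = 10/√25 = 2.000000

Margin of error: E = t* × SE = 1.711 × 2.000000 = 3.4220

T-interval: x̄ ± E = 35 ± 3.4220 = (31.5780, 38.4220)

Rounded to 2 decimal places:

(31.58, 38.42)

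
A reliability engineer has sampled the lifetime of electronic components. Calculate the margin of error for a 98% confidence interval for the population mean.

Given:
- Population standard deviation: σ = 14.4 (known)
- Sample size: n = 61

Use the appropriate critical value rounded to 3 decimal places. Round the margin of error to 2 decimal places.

The population standard deviation σ is known, so use the z-interval margin of error formula.

For 98% confidence, z* = 2.326 (from standard normal table)

Margin of error formula for z-interval: E = z* × σ/√n

E = 2.326 × 14.4/√61
  = 2.326 × 1.843731
  = 4.2885

Rounded to 2 decimal places:

4.29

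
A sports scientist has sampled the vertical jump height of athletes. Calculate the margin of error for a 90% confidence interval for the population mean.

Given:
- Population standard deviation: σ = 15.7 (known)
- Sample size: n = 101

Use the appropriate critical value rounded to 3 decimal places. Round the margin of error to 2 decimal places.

The population standard deviation σ is known, so use the z-interval margin of error formula.

For 90% confidence, z* = 1.645 (from standard normal table)

Margin of error formula for z-interval: E = z* × σ/√n

E = 1.645 × 15.7/√101
  = 1.645 × 1.562208
  = 2.5698

Rounded to 2 decimal places:

2.57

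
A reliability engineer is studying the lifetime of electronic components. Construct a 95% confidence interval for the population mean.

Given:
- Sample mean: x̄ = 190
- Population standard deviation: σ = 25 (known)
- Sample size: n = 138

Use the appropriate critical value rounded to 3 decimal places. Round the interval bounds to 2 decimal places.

The population standard deviation σ is known, so use a z-interval (standard normal critical value).

For 95% confidence, z* = 1.96 (from standard normal table)

Standard error: SE = σ/√n = 25/√138 = 2.128141

Margin of error: E = z* × SE = 1.96 × 2.128141 = 4.1712

Z-interval: x̄ ± E = 190 ± 4.1712 = (185.8288, 194.1712)

Rounded to 2 decimal places:

(185.83, 194.17)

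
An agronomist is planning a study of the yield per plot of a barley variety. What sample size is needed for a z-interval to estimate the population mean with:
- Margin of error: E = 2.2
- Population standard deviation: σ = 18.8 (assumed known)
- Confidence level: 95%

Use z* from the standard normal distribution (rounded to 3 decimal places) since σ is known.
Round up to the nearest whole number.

Using z* since population σ is known (z-interval formula).

For 95% confidence, z* = 1.96 (from standard normal table)

Sample size formula for z-interval: n = (z*σ/E)²

n = (1.96 × 18.8 / 2.2)²
  = (16.749091)²
  = 280.5320

Round up to the nearest whole number: n = 281

281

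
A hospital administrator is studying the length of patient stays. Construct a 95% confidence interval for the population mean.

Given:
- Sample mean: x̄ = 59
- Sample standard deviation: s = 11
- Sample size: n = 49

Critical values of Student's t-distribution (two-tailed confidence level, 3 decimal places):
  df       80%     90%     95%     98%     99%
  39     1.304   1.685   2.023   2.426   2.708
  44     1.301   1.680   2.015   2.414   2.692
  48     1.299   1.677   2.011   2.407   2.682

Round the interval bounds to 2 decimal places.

The population standard deviation σ is unknown (only the sample standard deviation s is given), so use a t-interval with df = n - 1 = 49 - 1 = 48.

For 95% confidence with df = 48, t* = 2.011 (from t-table)

Standard error: SE = s/√n = 11/√49 = 1.571429

Margin of error: E = t* × SE = 2.011 × 1.571429 = 3.1601

T-interval: x̄ ± E = 59 ± 3.1601 = (55.8399, 62.1601)

Rounded to 2 decimal places:

(55.84, 62.16)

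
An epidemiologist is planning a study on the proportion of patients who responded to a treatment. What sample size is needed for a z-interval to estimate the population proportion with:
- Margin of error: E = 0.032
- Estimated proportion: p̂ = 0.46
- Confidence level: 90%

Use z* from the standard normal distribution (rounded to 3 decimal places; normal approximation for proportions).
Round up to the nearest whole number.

Using z* for proportion z-interval (normal approximation).

For 90% confidence, z* = 1.645 (from standard normal table)

Sample size formula for proportion z-interval: n = z*²p̂(1-p̂)/E²

n = 1.645² × 0.46 × 0.54 / 0.032²
  = 2.706025 × 0.2484 / 0.001024
  = 656.4225

Round up to the nearest whole number: n = 657

657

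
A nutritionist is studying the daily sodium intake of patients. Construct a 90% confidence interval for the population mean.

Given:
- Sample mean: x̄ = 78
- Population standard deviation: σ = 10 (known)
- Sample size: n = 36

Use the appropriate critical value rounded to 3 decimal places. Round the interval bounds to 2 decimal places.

The population standard deviation σ is known, so use a z-interval (standard normal critical value).

For 90% confidence, z* = 1.645 (from standard normal table)

Standard error: SE = σ/√n = 10/√36 = 1.666667

Margin of error: E = z* × SE = 1.645 × 1.666667 = 2.7417

Z-interval: x̄ ± E = 78 ± 2.7417 = (75.2583, 80.7417)

Rounded to 2 decimal places:

(75.26, 80.74)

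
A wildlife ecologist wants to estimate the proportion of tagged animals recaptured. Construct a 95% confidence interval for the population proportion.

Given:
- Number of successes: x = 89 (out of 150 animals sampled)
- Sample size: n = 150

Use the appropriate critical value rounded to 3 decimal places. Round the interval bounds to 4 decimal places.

Sample proportion: p̂ = 89/150 = 0.593333

Check conditions for normal approximation:
  np̂ = 89 ≥ 10 ✓
  n(1-p̂) = 61 ≥ 10 ✓

The sample is large enough, so use a z-interval (normal approximation) for the proportion.

For 95% confidence, z* = 1.96 (from standard normal table)

Standard error: SE = √(p̂(1-p̂)/n) = √(0.593333×0.406667/150) = 0.04010726

Margin of error: E = z* × SE = 1.96 × 0.04010726 = 0.078610

Z-interval: p̂ ± E = 0.593333 ± 0.078610 = (0.514723, 0.671944)

Rounded to 4 decimal places:

(0.5147, 0.6719)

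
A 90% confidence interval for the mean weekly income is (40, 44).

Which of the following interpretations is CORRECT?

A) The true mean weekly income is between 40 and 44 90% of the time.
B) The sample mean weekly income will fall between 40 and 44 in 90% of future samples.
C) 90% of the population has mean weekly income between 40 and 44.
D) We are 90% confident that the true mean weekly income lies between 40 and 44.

A confidence interval represents our confidence in the procedure, not a probability statement about the parameter.

Key concept: If we repeated this sampling process many times and computed a 90% CI each time, about 90% of those intervals would contain the true population parameter.

For this specific interval (40, 44):
- Midpoint (point estimate): 42
- Margin of error: 2

The correct interpretation is the one stating confidence that the true parameter lies in the interval — option D.

D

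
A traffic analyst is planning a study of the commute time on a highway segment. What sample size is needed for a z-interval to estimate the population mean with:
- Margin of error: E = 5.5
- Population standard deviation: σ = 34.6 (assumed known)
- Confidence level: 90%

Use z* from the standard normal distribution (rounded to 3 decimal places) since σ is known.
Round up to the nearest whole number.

Using z* since population σ is known (z-interval formula).

For 90% confidence, z* = 1.645 (from standard normal table)

Sample size formula for z-interval: n = (z*σ/E)²

n = (1.645 × 34.6 / 5.5)²
  = (10.348545)²
  = 107.0924

Round up to the nearest whole number: n = 108

108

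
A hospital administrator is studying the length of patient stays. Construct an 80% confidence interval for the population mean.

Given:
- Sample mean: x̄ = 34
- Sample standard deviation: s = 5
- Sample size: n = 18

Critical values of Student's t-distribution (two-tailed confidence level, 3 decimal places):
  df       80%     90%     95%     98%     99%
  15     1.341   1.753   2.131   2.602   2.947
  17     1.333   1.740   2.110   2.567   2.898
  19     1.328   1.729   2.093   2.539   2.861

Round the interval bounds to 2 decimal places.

The population standard deviation σ is unknown (only the sample standard deviation s is given), so use a t-interval with df = n - 1 = 18 - 1 = 17.

For 80% confidence with df = 17, t* = 1.333 (from t-table)

Standard error: SE = s/√n = 5/√18 = 1.178511

Margin of error: E = t* × SE = 1.333 × 1.178511 = 1.5710

T-interval: x̄ ± E = 34 ± 1.5710 = (32.4290, 35.5710)

Rounded to 2 decimal places:

(32.43, 35.57)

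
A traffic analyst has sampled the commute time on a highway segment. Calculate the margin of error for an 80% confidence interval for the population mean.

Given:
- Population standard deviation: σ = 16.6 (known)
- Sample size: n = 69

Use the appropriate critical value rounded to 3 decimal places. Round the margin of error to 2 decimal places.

The population standard deviation σ is known, so use the z-interval margin of error formula.

For 80% confidence, z* = 1.282 (from standard normal table)

Margin of error formula for z-interval: E = z* × σ/√n

E = 1.282 × 16.6/√69
  = 1.282 × 1.998405
  = 2.5620

Rounded to 2 decimal places:

2.56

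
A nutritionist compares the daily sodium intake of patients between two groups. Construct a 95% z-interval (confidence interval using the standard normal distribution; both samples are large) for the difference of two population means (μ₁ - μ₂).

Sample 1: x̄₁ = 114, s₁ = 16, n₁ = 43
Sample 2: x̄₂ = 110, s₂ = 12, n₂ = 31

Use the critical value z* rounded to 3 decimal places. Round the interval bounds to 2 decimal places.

Both samples are large (n₁ = 43 ≥ 30, n₂ = 31 ≥ 30), so a z-interval for the difference of means applies.

Point estimate: x̄₁ - x̄₂ = 114 - 110 = 4

Standard error: SE = √(s₁²/n₁ + s₂²/n₂)
= √(16²/43 + 12²/31)
= √(5.953488 + 4.645161)
= 3.255557

For 95% confidence, z* = 1.96 (from standard normal table)
Margin of error: E = z* × SE = 1.96 × 3.255557 = 6.3809

Z-interval: (x̄₁ - x̄₂) ± E = 4 ± 6.3809 = (-2.3809, 10.3809)

Rounded to 2 decimal places:

(-2.38, 10.38)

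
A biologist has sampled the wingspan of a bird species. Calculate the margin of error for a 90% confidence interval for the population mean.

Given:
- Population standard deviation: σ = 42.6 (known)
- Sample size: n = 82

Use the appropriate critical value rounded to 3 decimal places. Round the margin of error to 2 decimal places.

The population standard deviation σ is known, so use the z-interval margin of error formula.

For 90% confidence, z* = 1.645 (from standard normal table)

Margin of error formula for z-interval: E = z* × σ/√n

E = 1.645 × 42.6/√82
  = 1.645 × 4.704383
  = 7.7387

Rounded to 2 decimal places:

7.74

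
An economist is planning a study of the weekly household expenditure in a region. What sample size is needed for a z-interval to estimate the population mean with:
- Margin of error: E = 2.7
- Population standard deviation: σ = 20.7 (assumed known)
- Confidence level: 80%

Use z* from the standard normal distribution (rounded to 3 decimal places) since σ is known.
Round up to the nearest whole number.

Using z* since population σ is known (z-interval formula).

For 80% confidence, z* = 1.282 (from standard normal table)

Sample size formula for z-interval: n = (z*σ/E)²

n = (1.282 × 20.7 / 2.7)²
  = (9.828667)²
  = 96.6027

Round up to the nearest whole number: n = 97

97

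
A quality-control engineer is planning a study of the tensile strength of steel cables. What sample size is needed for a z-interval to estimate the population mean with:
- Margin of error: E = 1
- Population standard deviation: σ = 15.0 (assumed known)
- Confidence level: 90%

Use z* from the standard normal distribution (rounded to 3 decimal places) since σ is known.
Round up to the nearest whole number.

Using z* since population σ is known (z-interval formula).

For 90% confidence, z* = 1.645 (from standard normal table)

Sample size formula for z-interval: n = (z*σ/E)²

n = (1.645 × 15.0 / 1)²
  = (24.675000)²
  = 608.8556

Round up to the nearest whole number: n = 609

609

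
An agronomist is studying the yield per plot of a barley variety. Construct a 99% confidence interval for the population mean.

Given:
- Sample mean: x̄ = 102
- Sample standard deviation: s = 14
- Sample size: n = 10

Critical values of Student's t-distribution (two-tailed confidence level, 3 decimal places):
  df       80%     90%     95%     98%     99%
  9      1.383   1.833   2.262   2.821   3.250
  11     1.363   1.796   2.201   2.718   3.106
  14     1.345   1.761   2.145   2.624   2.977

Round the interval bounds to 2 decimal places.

The population standard deviation σ is unknown (only the sample standard deviation s is given), so use a t-interval with df = n - 1 = 10 - 1 = 9.

For 99% confidence with df = 9, t* = 3.250 (from t-table)

Standard error: SE = s/√n = 14/√10 = 4.427189

Margin of error: E = t* × SE = 3.250 × 4.427189 = 14.3884

T-interval: x̄ ± E = 102 ± 14.3884 = (87.6116, 116.3884)

Rounded to 2 decimal places:

(87.61, 116.39)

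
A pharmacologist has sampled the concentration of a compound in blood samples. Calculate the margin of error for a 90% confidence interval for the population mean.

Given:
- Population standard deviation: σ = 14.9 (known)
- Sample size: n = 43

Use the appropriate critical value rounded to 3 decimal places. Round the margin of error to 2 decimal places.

The population standard deviation σ is known, so use the z-interval margin of error formula.

For 90% confidence, z* = 1.645 (from standard normal table)

Margin of error formula for z-interval: E = z* × σ/√n

E = 1.645 × 14.9/√43
  = 1.645 × 2.272229
  = 3.7378

Rounded to 2 decimal places:

3.74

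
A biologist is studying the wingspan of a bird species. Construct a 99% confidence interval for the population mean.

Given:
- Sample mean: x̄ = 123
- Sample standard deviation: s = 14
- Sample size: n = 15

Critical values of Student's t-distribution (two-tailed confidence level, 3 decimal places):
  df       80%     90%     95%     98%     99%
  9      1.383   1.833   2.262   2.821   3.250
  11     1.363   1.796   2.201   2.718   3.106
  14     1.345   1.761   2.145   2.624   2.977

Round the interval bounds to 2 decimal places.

The population standard deviation σ is unknown (only the sample standard deviation s is given), so use a t-interval with df = n - 1 = 15 - 1 = 14.

For 99% confidence with df = 14, t* = 2.977 (from t-table)

Standard error: SE = s/√n = 14/√15 = 3.614784

Margin of error: E = t* × SE = 2.977 × 3.614784 = 10.7612

T-interval: x̄ ± E = 123 ± 10.7612 = (112.2388, 133.7612)

Rounded to 2 decimal places:

(112.24, 133.76)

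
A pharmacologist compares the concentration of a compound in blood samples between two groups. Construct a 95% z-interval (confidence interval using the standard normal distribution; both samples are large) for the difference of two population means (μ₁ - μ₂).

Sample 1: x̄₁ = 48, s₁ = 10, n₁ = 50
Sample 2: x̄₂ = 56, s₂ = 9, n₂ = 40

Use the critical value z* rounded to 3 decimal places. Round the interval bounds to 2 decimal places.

Both samples are large (n₁ = 50 ≥ 30, n₂ = 40 ≥ 30), so a z-interval for the difference of means applies.

Point estimate: x̄₁ - x̄₂ = 48 - 56 = -8

Standard error: SE = √(s₁²/n₁ + s₂²/n₂)
= √(10²/50 + 9²/40)
= √(2.000000 + 2.025000)
= 2.006240

For 95% confidence, z* = 1.96 (from standard normal table)
Margin of error: E = z* × SE = 1.96 × 2.006240 = 3.9322

Z-interval: (x̄₁ - x̄₂) ± E = -8 ± 3.9322 = (-11.9322, -4.0678)

Rounded to 2 decimal places:

(-11.93, -4.07)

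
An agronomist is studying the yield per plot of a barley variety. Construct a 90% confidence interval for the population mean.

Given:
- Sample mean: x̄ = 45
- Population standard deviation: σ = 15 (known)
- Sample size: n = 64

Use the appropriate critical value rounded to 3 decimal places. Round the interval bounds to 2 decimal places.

The population standard deviation σ is known, so use a z-interval (standard normal critical value).

For 90% confidence, z* = 1.645 (from standard normal table)

Standard error: SE = σ/√n = 15/√64 = 1.875000

Margin of error: E = z* × SE = 1.645 × 1.875000 = 3.0844

Z-interval: x̄ ± E = 45 ± 3.0844 = (41.9156, 48.0844)

Rounded to 2 decimal places:

(41.92, 48.08)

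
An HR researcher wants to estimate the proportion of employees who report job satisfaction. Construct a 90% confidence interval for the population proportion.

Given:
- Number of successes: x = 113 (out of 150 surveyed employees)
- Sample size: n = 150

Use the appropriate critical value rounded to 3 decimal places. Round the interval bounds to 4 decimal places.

Sample proportion: p̂ = 113/150 = 0.753333

Check conditions for normal approximation:
  np̂ = 113 ≥ 10 ✓
  n(1-p̂) = 37 ≥ 10 ✓

The sample is large enough, so use a z-interval (normal approximation) for the proportion.

For 90% confidence, z* = 1.645 (from standard normal table)

Standard error: SE = √(p̂(1-p̂)/n) = √(0.753333×0.246667/150) = 0.03519680

Margin of error: E = z* × SE = 1.645 × 0.03519680 = 0.057899

Z-interval: p̂ ± E = 0.753333 ± 0.057899 = (0.695435, 0.811232)

Rounded to 4 decimal places:

(0.6954, 0.8112)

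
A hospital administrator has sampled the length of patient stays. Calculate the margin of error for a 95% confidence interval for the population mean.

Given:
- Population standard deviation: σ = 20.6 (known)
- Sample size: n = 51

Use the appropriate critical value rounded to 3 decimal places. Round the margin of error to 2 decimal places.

The population standard deviation σ is known, so use the z-interval margin of error formula.

For 95% confidence, z* = 1.96 (from standard normal table)

Margin of error formula for z-interval: E = z* × σ/√n

E = 1.96 × 20.6/√51
  = 1.96 × 2.884577
  = 5.6538

Rounded to 2 decimal places:

5.65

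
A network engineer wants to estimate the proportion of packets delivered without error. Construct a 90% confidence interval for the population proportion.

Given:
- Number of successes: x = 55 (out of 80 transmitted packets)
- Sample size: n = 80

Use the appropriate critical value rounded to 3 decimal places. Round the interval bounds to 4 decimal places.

Sample proportion: p̂ = 55/80 = 0.687500

Check conditions for normal approximation:
  np̂ = 55 ≥ 10 ✓
  n(1-p̂) = 25 ≥ 10 ✓

The sample is large enough, so use a z-interval (normal approximation) for the proportion.

For 90% confidence, z* = 1.645 (from standard normal table)

Standard error: SE = √(p̂(1-p̂)/n) = √(0.687500×0.312500/80) = 0.05182226

Margin of error: E = z* × SE = 1.645 × 0.05182226 = 0.085248

Z-interval: p̂ ± E = 0.687500 ± 0.085248 = (0.602252, 0.772748)

Rounded to 4 decimal places:

(0.6023, 0.7727)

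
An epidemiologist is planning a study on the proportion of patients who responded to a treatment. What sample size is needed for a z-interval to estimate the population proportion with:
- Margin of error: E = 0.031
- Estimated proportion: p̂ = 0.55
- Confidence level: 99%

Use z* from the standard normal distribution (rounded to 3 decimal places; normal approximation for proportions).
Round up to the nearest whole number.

Using z* for proportion z-interval (normal approximation).

For 99% confidence, z* = 2.576 (from standard normal table)

Sample size formula for proportion z-interval: n = z*²p̂(1-p̂)/E²

n = 2.576² × 0.55 × 0.45 / 0.031²
  = 6.635776 × 0.2475 / 0.000961
  = 1709.0058

Round up to the nearest whole number: n = 1710

1710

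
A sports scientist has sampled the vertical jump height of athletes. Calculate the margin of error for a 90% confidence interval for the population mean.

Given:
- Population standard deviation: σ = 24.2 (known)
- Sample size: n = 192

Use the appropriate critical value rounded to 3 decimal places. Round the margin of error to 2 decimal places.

The population standard deviation σ is known, so use the z-interval margin of error formula.

For 90% confidence, z* = 1.645 (from standard normal table)

Margin of error formula for z-interval: E = z* × σ/√n

E = 1.645 × 24.2/√192
  = 1.645 × 1.746485
  = 2.8730

Rounded to 2 decimal places:

2.87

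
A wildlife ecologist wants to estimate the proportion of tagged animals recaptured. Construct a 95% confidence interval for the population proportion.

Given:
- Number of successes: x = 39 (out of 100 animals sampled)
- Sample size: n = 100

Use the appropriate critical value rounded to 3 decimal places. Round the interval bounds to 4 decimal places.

Sample proportion: p̂ = 39/100 = 0.390000

Check conditions for normal approximation:
  np̂ = 39 ≥ 10 ✓
  n(1-p̂) = 61 ≥ 10 ✓

The sample is large enough, so use a z-interval (normal approximation) for the proportion.

For 95% confidence, z* = 1.96 (from standard normal table)

Standard error: SE = √(p̂(1-p̂)/n) = √(0.390000×0.610000/100) = 0.04877499

Margin of error: E = z* × SE = 1.96 × 0.04877499 = 0.095599

Z-interval: p̂ ± E = 0.390000 ± 0.095599 = (0.294401, 0.485599)

Rounded to 4 decimal places:

(0.2944, 0.4856)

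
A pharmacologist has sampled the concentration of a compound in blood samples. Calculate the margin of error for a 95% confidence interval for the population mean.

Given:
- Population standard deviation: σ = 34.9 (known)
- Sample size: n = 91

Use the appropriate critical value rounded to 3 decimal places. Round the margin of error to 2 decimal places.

The population standard deviation σ is known, so use the z-interval margin of error formula.

For 95% confidence, z* = 1.96 (from standard normal table)

Margin of error formula for z-interval: E = z* × σ/√n

E = 1.96 × 34.9/√91
  = 1.96 × 3.658514
  = 7.1707

Rounded to 2 decimal places:

7.17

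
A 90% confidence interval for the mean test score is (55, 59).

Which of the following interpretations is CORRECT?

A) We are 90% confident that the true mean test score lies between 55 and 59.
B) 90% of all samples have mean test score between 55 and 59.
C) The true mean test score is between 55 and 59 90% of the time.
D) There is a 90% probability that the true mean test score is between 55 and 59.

A confidence interval represents our confidence in the procedure, not a probability statement about the parameter.

Key concept: If we repeated this sampling process many times and computed a 90% CI each time, about 90% of those intervals would contain the true population parameter.

For this specific interval (55, 59):
- Midpoint (point estimate): 57
- Margin of error: 2

The correct interpretation is the one stating confidence that the true parameter lies in the interval — option A.

A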